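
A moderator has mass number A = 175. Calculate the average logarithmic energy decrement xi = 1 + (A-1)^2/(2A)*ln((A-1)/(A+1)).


xi = 1 + (A-1)^2/(2A) * ln((A-1)/(A+1))
xi = 1 + (175-1)^2/(2*175) * ln((175-1)/(175 +1))
xi = 0.011385

0.011385


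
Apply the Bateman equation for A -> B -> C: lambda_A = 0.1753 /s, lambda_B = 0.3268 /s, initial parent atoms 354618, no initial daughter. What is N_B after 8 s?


N_B(t) = lambda_A * N_A0 / (lambda_B - lambda_A) * [exp(-lambda_A*t) - exp(-lambda_B*t)]
exp(-0.1753*8) = 0.2460058; exp(-0.3268*8) = 0.07321170
N_B = 0.1753 * 354618 / (0.3268 - 0.1753) * (0.2460058 - 0.07321170)
N_B = 70902

70902


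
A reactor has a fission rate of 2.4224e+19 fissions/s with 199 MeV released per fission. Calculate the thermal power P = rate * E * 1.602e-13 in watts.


P = fission_rate * E_MeV * 1.602e-13
P = 2.4224e+19 * 199 * 1.602e-13
P = 7.7226e+08 W

7.7226e+08


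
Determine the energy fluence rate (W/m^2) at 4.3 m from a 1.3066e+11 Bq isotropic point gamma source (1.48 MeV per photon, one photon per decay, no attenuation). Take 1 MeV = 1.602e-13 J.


psi = A * E * 1.602e-13 / (4*pi*r^2)
psi = 1.3066e+11 * 1.48 * 1.602e-13 / (4*pi*4.3^2)
psi = 1.3333e-04 W/m^2

1.3333e-04


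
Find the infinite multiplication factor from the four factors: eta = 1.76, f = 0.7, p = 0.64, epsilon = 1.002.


k_inf = eta * f * p * epsilon
k_inf = 1.76 * 0.7 * 0.64 * 1.002
k_inf = 0.79006

0.79006


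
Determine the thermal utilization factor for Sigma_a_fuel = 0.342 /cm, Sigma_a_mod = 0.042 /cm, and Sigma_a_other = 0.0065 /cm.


f = Sigma_a_fuel / (Sigma_a_fuel + Sigma_a_mod + Sigma_a_other)
f = 0.342 / (0.342 + 0.042 + 0.0065)
f = 0.87580

0.87580


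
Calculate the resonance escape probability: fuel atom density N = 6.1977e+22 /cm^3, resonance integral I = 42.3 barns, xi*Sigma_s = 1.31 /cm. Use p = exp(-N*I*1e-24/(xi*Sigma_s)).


p = exp(-N * I * 1e-24 / (xi*Sigma_s))
p = exp(-6.1977e+22 * 42.3 * 1e-24 / 1.31)
p = 0.13517

0.13517


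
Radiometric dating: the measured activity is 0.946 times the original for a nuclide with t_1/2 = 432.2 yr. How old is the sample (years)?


lambda = ln(2) / t_half = ln(2) / 432.2 = 0.001603765 /yr
t = -ln(A/A0) / lambda
t = -ln(0.946) / 0.001603765
t = 34.614 yr

34.614


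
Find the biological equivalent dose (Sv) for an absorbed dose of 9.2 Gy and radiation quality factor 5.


H = D * Q
H = 9.2 * 5
H = 46.000 Sv

46.000


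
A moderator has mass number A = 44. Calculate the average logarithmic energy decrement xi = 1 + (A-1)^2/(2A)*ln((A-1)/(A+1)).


xi = 1 + (A-1)^2/(2A) * ln((A-1)/(A+1))
xi = 1 + (44-1)^2/(2*44) * ln((44-1)/(44 +1))
xi = 0.044774

0.044774


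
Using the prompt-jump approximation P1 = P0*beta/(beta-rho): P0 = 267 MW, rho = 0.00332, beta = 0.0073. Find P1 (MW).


P1/P0 = beta / (beta - rho)
P1/P0 = 0.0073 / (0.0073 - 0.00332) = 1.834171
P1 = 267 * 1.834171 = 489.72 MW

489.72


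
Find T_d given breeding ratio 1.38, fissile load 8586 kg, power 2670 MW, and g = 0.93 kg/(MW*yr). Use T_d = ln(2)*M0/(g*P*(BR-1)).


Breeding gain G = BR - 1 = 1.38 - 1 = 0.38
Fissile production rate = g * P * G = 0.93 * 2670 * 0.38 = 943.578 kg/yr
T_d = ln(2) * M0 / (g * P * G)
T_d = ln(2) * 8586 / 943.578 = 6.3072 yr

6.3072


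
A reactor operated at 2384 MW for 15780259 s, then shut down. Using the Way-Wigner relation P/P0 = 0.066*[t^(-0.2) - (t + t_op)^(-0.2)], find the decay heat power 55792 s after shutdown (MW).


P/P0 = 0.066 * [t^(-0.2) - (t + t_op)^(-0.2)]
P/P0 = 0.066 * [55792^(-0.2) - (55792 + 15780259)^(-0.2)]
P/P0 = 0.066 * [0.1123791 - 0.03631371] = 0.005020316
P = 2384 * 0.005020316 = 11.968 MW

11.968


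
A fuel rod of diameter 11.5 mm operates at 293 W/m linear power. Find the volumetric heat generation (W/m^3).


r = D / 2 / 1000 = 11.5 / 2 / 1000 = 0.00575 m
q''' = q' / (pi * r^2)
q''' = 293 / (pi * 0.00575^2)
q''' = 2.8209e+06 W/m^3

2.8209e+06


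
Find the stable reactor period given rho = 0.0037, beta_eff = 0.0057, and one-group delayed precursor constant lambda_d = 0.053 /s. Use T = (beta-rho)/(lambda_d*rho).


T = (beta - rho) / (lambda_d * rho)
T = (0.0057 - 0.0037) / (0.053 * 0.0037)
T = 10.199 s

10.199


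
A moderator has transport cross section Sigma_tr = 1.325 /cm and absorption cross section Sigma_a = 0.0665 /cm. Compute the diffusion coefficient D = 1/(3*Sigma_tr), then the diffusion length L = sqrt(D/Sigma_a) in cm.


D = 1 / (3 * Sigma_tr) = 1 / (3 * 1.325) = 0.2515723 cm
L = sqrt(D / Sigma_a)
L = sqrt(0.2515723 / 0.0665)
L = 1.9450 cm

1.9450


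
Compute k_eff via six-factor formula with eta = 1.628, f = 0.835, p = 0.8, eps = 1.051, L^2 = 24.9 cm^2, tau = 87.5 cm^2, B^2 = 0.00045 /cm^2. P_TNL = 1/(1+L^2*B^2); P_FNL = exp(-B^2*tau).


k_inf = eta*f*p*eps = 1.628*0.835*0.8*1.051 = 1.142967
P_TNL = 1/(1 + L^2*B^2) = 1/(1 + 24.9*0.00045) = 0.9889192
P_FNL = exp(-B^2*tau) = exp(-0.00045*87.5) = 0.9613901
k_eff = k_inf * P_TNL * P_FNL = 1.142967 * 0.9889192 * 0.9613901
k_eff = 1.0867

1.0867


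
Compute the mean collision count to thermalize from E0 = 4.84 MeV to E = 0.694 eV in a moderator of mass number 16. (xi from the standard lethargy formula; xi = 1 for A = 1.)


xi = 1 + (A-1)^2/(2A)*ln((A-1)/(A+1)) = 0.1199467 (for A = 16)
n = ln(E0/E) / xi
n = ln(4.84e6 / 0.694) / 0.1199467
n = ln(6.974063e+06) / 0.1199467 = 131.37

131.37


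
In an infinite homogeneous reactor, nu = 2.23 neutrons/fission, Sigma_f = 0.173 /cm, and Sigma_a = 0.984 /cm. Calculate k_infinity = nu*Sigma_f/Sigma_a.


k_inf = nu * Sigma_f / Sigma_a
k_inf = 2.23 * 0.173 / 0.984
k_inf = 0.39206

0.39206


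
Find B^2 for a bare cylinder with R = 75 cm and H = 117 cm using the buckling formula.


B^2 = (2.405/R)^2 + (pi/H)^2
B^2 = (2.405/75)^2 + (pi/117)^2
B^2 = 0.0017493 /cm^2

0.0017493


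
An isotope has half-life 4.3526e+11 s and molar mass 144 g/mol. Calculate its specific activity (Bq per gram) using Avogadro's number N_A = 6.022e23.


lambda = ln(2) / t_half = ln(2) / 4.3526e+11 = 1.592490e-12 /s
SA = lambda * N_A / M
SA = 1.592490e-12 * 6.022e23 / 144
SA = 6.6597e+09 Bq/g

6.6597e+09


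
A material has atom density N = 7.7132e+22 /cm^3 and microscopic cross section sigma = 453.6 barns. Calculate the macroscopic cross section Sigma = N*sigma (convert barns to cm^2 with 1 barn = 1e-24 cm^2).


Sigma = N * sigma_barns * 1e-24
Sigma = 7.7132e+22 * 453.6 * 1e-24
Sigma = 34.987 /cm

34.987


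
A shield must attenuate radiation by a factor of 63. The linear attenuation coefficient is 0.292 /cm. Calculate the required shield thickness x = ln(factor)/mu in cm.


x = ln(factor) / mu
x = ln(63) / 0.292
x = 14.189 cm

14.189


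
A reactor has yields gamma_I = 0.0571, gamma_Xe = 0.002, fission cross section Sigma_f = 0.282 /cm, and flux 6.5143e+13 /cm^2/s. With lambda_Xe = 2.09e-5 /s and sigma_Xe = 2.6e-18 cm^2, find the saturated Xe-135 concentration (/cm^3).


Xe_eq = (gamma_I + gamma_Xe) * Sigma_f * phi / (lambda_Xe + sigma_Xe * phi)
Numerator = (0.0571 + 0.002) * 0.282 * 6.5143e+13 = 1.085686e+12
Denominator = 2.09e-5 + 2.6e-18 * 6.5143e+13 = 1.902718e-04
Xe_eq = 1.085686e+12 / 1.902718e-04 = 5.7060e+15 /cm^3

5.7060e+15


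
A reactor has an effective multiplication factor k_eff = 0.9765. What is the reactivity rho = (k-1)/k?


rho = (k_eff - 1) / k_eff
rho = (0.9765 - 1) / 0.9765
rho = -0.024066

-0.024066


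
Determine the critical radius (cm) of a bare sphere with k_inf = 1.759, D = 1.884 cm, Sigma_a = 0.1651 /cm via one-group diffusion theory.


L^2 = D / Sigma_a = 1.884 / 0.1651 = 11.41127 cm^2
B_m^2 = (k_inf - 1) / L^2 = (1.759 - 1) / 11.41127 = 0.06651319 /cm^2
For a bare sphere: B_g = pi/R, so R_c = pi / sqrt(B_m^2)
R_c = pi / sqrt(0.06651319) = 12.181 cm

12.181


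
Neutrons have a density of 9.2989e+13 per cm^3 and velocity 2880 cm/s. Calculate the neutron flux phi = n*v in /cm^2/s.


phi = n * v
phi = 9.2989e+13 * 2880
phi = 2.6781e+17 /cm^2/s

2.6781e+17


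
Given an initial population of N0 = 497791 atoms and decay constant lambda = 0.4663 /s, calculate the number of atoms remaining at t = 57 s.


N = N0 * exp(-lambda * t)
N = 497791 * exp(-0.4663 * 57)
N = 1.4252e-06

1.4252e-06


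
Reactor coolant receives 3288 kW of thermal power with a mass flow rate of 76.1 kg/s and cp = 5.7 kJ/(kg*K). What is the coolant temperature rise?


dT = Q / (m_dot * cp)
dT = 3288 / (76.1 * 5.7)
dT = 7.5801 C

7.5801


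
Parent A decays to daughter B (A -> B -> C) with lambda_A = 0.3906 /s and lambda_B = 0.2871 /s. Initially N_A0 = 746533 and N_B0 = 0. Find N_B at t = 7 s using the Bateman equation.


N_B(t) = lambda_A * N_A0 / (lambda_B - lambda_A) * [exp(-lambda_A*t) - exp(-lambda_B*t)]
exp(-0.3906*7) = 0.06494594; exp(-0.2871*7) = 0.1340289
N_B = 0.3906 * 746533 / (0.2871 - 0.3906) * (0.06494594 - 0.1340289)
N_B = 194631

194631


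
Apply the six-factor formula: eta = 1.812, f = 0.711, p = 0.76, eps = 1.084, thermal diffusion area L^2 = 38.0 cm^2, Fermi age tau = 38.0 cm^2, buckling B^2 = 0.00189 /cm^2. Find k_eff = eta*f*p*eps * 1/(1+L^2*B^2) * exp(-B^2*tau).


k_inf = eta*f*p*eps = 1.812*0.711*0.76*1.084 = 1.061379
P_TNL = 1/(1 + L^2*B^2) = 1/(1 + 38.0*0.00189) = 0.9329925
P_FNL = exp(-B^2*tau) = exp(-0.00189*38.0) = 0.9306984
k_eff = k_inf * P_TNL * P_FNL = 1.061379 * 0.9329925 * 0.9306984
k_eff = 0.92163

0.92163


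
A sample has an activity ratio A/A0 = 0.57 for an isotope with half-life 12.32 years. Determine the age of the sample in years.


lambda = ln(2) / t_half = ln(2) / 12.32 = 0.05626195 /yr
t = -ln(A/A0) / lambda
t = -ln(0.57) / 0.05626195
t = 9.9911 yr

9.9911


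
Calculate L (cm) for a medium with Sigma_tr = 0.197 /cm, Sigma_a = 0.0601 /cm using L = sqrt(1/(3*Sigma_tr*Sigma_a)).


D = 1 / (3 * Sigma_tr) = 1 / (3 * 0.197) = 1.692047 cm
L = sqrt(D / Sigma_a)
L = sqrt(1.692047 / 0.0601)
L = 5.3060 cm

5.3060


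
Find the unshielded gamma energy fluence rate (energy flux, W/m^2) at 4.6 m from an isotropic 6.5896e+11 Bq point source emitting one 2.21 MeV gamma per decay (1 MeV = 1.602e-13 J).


psi = A * E * 1.602e-13 / (4*pi*r^2)
psi = 6.5896e+11 * 2.21 * 1.602e-13 / (4*pi*4.6^2)
psi = 8.7738e-04 W/m^2

8.7738e-04


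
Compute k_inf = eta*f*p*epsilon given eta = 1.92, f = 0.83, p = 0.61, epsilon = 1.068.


k_inf = eta * f * p * epsilon
k_inf = 1.92 * 0.83 * 0.61 * 1.068
k_inf = 1.0382

1.0382


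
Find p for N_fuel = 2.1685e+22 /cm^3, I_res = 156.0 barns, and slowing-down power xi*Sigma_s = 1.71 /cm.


p = exp(-N * I * 1e-24 / (xi*Sigma_s))
p = exp(-2.1685e+22 * 156.0 * 1e-24 / 1.71)
p = 0.13831

0.13831


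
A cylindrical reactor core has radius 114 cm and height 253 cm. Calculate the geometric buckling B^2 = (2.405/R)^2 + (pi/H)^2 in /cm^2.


B^2 = (2.405/R)^2 + (pi/H)^2
B^2 = (2.405/114)^2 + (pi/253)^2
B^2 = 5.9925e-04 /cm^2

5.9925e-04


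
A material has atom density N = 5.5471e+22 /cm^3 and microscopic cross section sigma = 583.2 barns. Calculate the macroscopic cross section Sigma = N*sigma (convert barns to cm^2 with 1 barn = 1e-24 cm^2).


Sigma = N * sigma_barns * 1e-24
Sigma = 5.5471e+22 * 583.2 * 1e-24
Sigma = 32.351 /cm

32.351


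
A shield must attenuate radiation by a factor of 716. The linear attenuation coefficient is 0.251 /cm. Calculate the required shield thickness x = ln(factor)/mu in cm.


x = ln(factor) / mu
x = ln(716) / 0.251
x = 26.190 cm

26.190


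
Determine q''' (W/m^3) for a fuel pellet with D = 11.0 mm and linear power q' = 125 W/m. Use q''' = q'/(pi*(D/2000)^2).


r = D / 2 / 1000 = 11.0 / 2 / 1000 = 0.0055 m
q''' = q' / (pi * r^2)
q''' = 125 / (pi * 0.0055^2)
q''' = 1.3153e+06 W/m^3

1.3153e+06


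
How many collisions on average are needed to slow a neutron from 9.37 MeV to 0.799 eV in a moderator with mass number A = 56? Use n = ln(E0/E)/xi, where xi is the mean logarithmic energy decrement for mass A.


xi = 1 + (A-1)^2/(2A)*ln((A-1)/(A+1)) = 0.03529286 (for A = 56)
n = ln(E0/E) / xi
n = ln(9.37e6 / 0.799) / 0.03529286
n = ln(1.172716e+07) / 0.03529286 = 461.21

461.21


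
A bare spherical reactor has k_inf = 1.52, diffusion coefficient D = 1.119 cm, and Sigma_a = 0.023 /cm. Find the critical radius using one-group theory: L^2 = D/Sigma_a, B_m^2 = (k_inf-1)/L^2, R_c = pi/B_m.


L^2 = D / Sigma_a = 1.119 / 0.023 = 48.65217 cm^2
B_m^2 = (k_inf - 1) / L^2 = (1.52 - 1) / 48.65217 = 0.01068812 /cm^2
For a bare sphere: B_g = pi/R, so R_c = pi / sqrt(B_m^2)
R_c = pi / sqrt(0.01068812) = 30.388 cm

30.388


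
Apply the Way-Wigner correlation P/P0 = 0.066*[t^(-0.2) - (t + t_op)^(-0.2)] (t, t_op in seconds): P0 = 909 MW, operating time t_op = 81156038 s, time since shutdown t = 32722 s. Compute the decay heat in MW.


P/P0 = 0.066 * [t^(-0.2) - (t + t_op)^(-0.2)]
P/P0 = 0.066 * [32722^(-0.2) - (32722 + 81156038)^(-0.2)]
P/P0 = 0.066 * [0.1250351 - 0.02618791] = 0.006523915
P = 909 * 0.006523915 = 5.9302 MW

5.9302


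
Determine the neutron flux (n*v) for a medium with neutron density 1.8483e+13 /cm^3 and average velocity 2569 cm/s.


phi = n * v
phi = 1.8483e+13 * 2569
phi = 4.7483e+16 /cm^2/s

4.7483e+16


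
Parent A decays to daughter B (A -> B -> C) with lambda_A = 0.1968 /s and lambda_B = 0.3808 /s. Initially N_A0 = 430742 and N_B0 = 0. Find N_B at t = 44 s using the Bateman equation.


N_B(t) = lambda_A * N_A0 / (lambda_B - lambda_A) * [exp(-lambda_A*t) - exp(-lambda_B*t)]
exp(-0.1968*44) = 1.735231e-04; exp(-0.3808*44) = 5.288215e-08
N_B = 0.1968 * 430742 / (0.3808 - 0.1968) * (1.735231e-04 - 5.288215e-08)
N_B = 79.919

79.919


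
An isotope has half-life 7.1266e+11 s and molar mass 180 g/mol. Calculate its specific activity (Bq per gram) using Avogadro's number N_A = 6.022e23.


lambda = ln(2) / t_half = ln(2) / 7.1266e+11 = 9.726197e-13 /s
SA = lambda * N_A / M
SA = 9.726197e-13 * 6.022e23 / 180
SA = 3.2540e+09 Bq/g

3.2540e+09


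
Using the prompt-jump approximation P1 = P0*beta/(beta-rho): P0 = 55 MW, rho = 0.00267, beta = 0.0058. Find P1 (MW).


P1/P0 = beta / (beta - rho)
P1/P0 = 0.0058 / (0.0058 - 0.00267) = 1.853035
P1 = 55 * 1.853035 = 101.92 MW

101.92


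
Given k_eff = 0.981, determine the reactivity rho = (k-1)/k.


rho = (k_eff - 1) / k_eff
rho = (0.981 - 1) / 0.981
rho = -0.019368

-0.019368


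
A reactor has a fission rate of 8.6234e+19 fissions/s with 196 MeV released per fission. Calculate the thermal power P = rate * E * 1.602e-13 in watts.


P = fission_rate * E_MeV * 1.602e-13
P = 8.6234e+19 * 196 * 1.602e-13
P = 2.7077e+09 W

2.7077e+09


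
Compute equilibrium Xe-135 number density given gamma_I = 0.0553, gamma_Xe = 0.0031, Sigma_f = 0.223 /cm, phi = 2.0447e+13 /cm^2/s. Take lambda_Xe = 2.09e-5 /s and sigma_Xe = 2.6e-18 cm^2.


Xe_eq = (gamma_I + gamma_Xe) * Sigma_f * phi / (lambda_Xe + sigma_Xe * phi)
Numerator = (0.0553 + 0.0031) * 0.223 * 2.0447e+13 = 2.662854e+11
Denominator = 2.09e-5 + 2.6e-18 * 2.0447e+13 = 7.406220e-05
Xe_eq = 2.662854e+11 / 7.406220e-05 = 3.5954e+15 /cm^3

3.5954e+15


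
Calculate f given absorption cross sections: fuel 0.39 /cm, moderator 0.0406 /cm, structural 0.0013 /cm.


f = Sigma_a_fuel / (Sigma_a_fuel + Sigma_a_mod + Sigma_a_other)
f = 0.39 / (0.39 + 0.0406 + 0.0013)
f = 0.90299

0.90299


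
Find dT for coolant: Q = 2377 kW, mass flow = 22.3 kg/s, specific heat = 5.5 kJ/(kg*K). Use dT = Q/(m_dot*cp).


dT = Q / (m_dot * cp)
dT = 2377 / (22.3 * 5.5)
dT = 19.380 C

19.380


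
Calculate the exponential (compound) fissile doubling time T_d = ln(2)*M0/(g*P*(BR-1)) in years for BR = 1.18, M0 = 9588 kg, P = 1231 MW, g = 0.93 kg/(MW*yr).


Breeding gain G = BR - 1 = 1.18 - 1 = 0.18
Fissile production rate = g * P * G = 0.93 * 1231 * 0.18 = 206.0694 kg/yr
T_d = ln(2) * M0 / (g * P * G)
T_d = ln(2) * 9588 / 206.0694 = 32.251 yr

32.251


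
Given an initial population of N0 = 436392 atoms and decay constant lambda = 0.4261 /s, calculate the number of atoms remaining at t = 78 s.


N = N0 * exp(-lambda * t)
N = 436392 * exp(-0.4261 * 78)
N = 1.6060e-09

1.6060e-09


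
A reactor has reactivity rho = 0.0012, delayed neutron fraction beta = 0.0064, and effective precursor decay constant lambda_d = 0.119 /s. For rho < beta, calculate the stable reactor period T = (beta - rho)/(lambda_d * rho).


T = (beta - rho) / (lambda_d * rho)
T = (0.0064 - 0.0012) / (0.119 * 0.0012)
T = 36.415 s

36.415


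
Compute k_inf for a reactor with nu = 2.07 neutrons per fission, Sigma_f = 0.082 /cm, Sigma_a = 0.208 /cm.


k_inf = nu * Sigma_f / Sigma_a
k_inf = 2.07 * 0.082 / 0.208
k_inf = 0.81606

0.81606


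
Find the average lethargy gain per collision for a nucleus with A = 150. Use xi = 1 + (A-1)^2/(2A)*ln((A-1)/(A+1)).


xi = 1 + (A-1)^2/(2A) * ln((A-1)/(A+1))
xi = 1 + (150-1)^2/(2*150) * ln((150-1)/(150 +1))
xi = 0.013274

0.013274


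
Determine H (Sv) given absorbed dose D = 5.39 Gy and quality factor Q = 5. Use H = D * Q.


H = D * Q
H = 5.39 * 5
H = 26.950 Sv

26.950


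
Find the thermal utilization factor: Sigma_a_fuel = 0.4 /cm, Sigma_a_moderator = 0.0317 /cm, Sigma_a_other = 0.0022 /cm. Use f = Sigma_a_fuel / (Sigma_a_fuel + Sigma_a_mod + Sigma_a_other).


f = Sigma_a_fuel / (Sigma_a_fuel + Sigma_a_mod + Sigma_a_other)
f = 0.4 / (0.4 + 0.0317 + 0.0022)
f = 0.92187

0.92187


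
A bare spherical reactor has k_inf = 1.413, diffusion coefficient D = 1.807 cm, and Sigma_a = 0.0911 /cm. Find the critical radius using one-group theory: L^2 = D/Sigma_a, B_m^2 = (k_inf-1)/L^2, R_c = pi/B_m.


L^2 = D / Sigma_a = 1.807 / 0.0911 = 19.83535 cm^2
B_m^2 = (k_inf - 1) / L^2 = (1.413 - 1) / 19.83535 = 0.02082141 /cm^2
For a bare sphere: B_g = pi/R, so R_c = pi / sqrt(B_m^2)
R_c = pi / sqrt(0.02082141) = 21.772 cm

21.772


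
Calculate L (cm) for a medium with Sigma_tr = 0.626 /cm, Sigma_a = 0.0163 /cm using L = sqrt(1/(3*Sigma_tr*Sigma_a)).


D = 1 / (3 * Sigma_tr) = 1 / (3 * 0.626) = 0.5324814 cm
L = sqrt(D / Sigma_a)
L = sqrt(0.5324814 / 0.0163)
L = 5.7156 cm

5.7156


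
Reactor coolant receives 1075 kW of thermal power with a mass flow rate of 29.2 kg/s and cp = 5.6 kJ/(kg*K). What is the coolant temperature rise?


dT = Q / (m_dot * cp)
dT = 1075 / (29.2 * 5.6)
dT = 6.5741 C

6.5741


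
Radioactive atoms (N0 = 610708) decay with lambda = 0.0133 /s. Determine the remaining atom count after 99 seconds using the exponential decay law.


N = N0 * exp(-lambda * t)
N = 610708 * exp(-0.0133 * 99)
N = 163681

163681


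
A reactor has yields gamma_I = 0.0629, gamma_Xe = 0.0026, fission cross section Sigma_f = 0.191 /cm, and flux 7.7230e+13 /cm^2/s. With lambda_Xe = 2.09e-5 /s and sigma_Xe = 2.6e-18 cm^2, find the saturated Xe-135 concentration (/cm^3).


Xe_eq = (gamma_I + gamma_Xe) * Sigma_f * phi / (lambda_Xe + sigma_Xe * phi)
Numerator = (0.0629 + 0.0026) * 0.191 * 7.7230e+13 = 9.661859e+11
Denominator = 2.09e-5 + 2.6e-18 * 7.7230e+13 = 2.216980e-04
Xe_eq = 9.661859e+11 / 2.216980e-04 = 4.3581e+15 /cm^3

4.3581e+15


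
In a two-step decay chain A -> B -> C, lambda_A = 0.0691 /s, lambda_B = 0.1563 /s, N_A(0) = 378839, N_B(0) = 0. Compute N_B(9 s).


N_B(t) = lambda_A * N_A0 / (lambda_B - lambda_A) * [exp(-lambda_A*t) - exp(-lambda_B*t)]
exp(-0.0691*9) = 0.5369233; exp(-0.1563*9) = 0.2449503
N_B = 0.0691 * 378839 / (0.1563 - 0.0691) * (0.5369233 - 0.2449503)
N_B = 87651

87651


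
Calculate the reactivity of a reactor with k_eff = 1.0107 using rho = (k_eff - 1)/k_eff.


rho = (k_eff - 1) / k_eff
rho = (1.0107 - 1) / 1.0107
rho = 0.010587

0.010587


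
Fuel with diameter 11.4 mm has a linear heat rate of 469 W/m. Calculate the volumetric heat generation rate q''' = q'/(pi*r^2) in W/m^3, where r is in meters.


r = D / 2 / 1000 = 11.4 / 2 / 1000 = 0.0057 m
q''' = q' / (pi * r^2)
q''' = 469 / (pi * 0.0057^2)
q''' = 4.5949e+06 W/m^3

4.5949e+06


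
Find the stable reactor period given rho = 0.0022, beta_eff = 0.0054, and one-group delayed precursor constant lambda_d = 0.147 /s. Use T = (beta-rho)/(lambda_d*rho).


T = (beta - rho) / (lambda_d * rho)
T = (0.0054 - 0.0022) / (0.147 * 0.0022)
T = 9.8949 s

9.8949


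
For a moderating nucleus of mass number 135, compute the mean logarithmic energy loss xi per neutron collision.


xi = 1 + (A-1)^2/(2A) * ln((A-1)/(A+1))
xi = 1 + (135-1)^2/(2*135) * ln((135-1)/(135 +1))
xi = 0.014742

0.014742


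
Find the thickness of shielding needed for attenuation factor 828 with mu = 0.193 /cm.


x = ln(factor) / mu
x = ln(828) / 0.193
x = 34.814 cm

34.814


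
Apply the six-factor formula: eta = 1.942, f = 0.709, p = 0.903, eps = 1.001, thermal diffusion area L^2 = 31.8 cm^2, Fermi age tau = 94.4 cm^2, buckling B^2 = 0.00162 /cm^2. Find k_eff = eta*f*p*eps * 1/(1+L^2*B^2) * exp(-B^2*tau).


k_inf = eta*f*p*eps = 1.942*0.709*0.903*1.001 = 1.244564
P_TNL = 1/(1 + L^2*B^2) = 1/(1 + 31.8*0.00162) = 0.9510079
P_FNL = exp(-B^2*tau) = exp(-0.00162*94.4) = 0.8581915
k_eff = k_inf * P_TNL * P_FNL = 1.244564 * 0.9510079 * 0.8581915
k_eff = 1.0157

1.0157


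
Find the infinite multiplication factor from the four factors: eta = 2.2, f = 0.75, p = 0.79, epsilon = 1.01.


k_inf = eta * f * p * epsilon
k_inf = 2.2 * 0.75 * 0.79 * 1.01
k_inf = 1.3165

1.3165


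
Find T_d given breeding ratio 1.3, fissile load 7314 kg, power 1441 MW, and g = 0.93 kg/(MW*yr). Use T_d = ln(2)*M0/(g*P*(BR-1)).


Breeding gain G = BR - 1 = 1.3 - 1 = 0.3
Fissile production rate = g * P * G = 0.93 * 1441 * 0.3 = 402.039 kg/yr
T_d = ln(2) * M0 / (g * P * G)
T_d = ln(2) * 7314 / 402.039 = 12.610 yr

12.610


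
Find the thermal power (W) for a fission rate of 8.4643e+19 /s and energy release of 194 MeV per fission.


P = fission_rate * E_MeV * 1.602e-13
P = 8.4643e+19 * 194 * 1.602e-13
P = 2.6306e+09 W

2.6306e+09


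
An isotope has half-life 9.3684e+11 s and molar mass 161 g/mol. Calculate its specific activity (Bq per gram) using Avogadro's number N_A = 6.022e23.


lambda = ln(2) / t_half = ln(2) / 9.3684e+11 = 7.398779e-13 /s
SA = lambda * N_A / M
SA = 7.398779e-13 * 6.022e23 / 161
SA = 2.7674e+09 Bq/g

2.7674e+09


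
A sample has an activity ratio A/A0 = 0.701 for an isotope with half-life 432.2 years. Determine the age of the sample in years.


lambda = ln(2) / t_half = ln(2) / 432.2 = 0.001603765 /yr
t = -ln(A/A0) / lambda
t = -ln(0.701) / 0.001603765
t = 221.51 yr

221.51


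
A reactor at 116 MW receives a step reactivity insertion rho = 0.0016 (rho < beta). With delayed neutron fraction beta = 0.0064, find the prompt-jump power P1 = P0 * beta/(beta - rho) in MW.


P1/P0 = beta / (beta - rho)
P1/P0 = 0.0064 / (0.0064 - 0.0016) = 1.333333
P1 = 116 * 1.333333 = 154.67 MW

154.67


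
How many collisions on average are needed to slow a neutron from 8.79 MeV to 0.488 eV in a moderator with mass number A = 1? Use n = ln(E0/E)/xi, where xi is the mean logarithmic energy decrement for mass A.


xi = 1 + (A-1)^2/(2A)*ln((A-1)/(A+1)) = 1 (for A = 1)
n = ln(E0/E) / xi
n = ln(8.79e6 / 0.488) / 1
n = ln(1.801230e+07) / 1 = 16.707

16.707


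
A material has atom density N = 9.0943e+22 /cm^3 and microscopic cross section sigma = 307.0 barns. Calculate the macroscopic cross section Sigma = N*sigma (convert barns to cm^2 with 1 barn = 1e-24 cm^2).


Sigma = N * sigma_barns * 1e-24
Sigma = 9.0943e+22 * 307.0 * 1e-24
Sigma = 27.920 /cm

27.920


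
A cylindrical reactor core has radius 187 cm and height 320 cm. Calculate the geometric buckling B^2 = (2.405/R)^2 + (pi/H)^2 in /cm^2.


B^2 = (2.405/R)^2 + (pi/H)^2
B^2 = (2.405/187)^2 + (pi/320)^2
B^2 = 2.6179e-04 /cm^2

2.6179e-04


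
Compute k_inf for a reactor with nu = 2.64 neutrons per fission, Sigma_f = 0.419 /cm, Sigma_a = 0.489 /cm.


k_inf = nu * Sigma_f / Sigma_a
k_inf = 2.64 * 0.419 / 0.489
k_inf = 2.2621

2.2621


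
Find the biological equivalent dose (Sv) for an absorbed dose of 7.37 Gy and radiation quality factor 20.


H = D * Q
H = 7.37 * 20
H = 147.40 Sv

147.40


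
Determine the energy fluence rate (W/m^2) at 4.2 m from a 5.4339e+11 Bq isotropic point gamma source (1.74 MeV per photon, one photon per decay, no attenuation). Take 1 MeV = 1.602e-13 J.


psi = A * E * 1.602e-13 / (4*pi*r^2)
psi = 5.4339e+11 * 1.74 * 1.602e-13 / (4*pi*4.2^2)
psi = 6.8331e-04 W/m^2

6.8331e-04


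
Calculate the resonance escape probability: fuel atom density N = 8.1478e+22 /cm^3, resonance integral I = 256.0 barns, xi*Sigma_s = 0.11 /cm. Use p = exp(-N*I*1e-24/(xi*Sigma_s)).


p = exp(-N * I * 1e-24 / (xi*Sigma_s))
p = exp(-8.1478e+22 * 256.0 * 1e-24 / 0.11)
p = 4.4506e-83

4.4506e-83


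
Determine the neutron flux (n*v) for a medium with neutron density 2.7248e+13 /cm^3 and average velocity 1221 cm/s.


phi = n * v
phi = 2.7248e+13 * 1221
phi = 3.3270e+16 /cm^2/s

3.3270e+16


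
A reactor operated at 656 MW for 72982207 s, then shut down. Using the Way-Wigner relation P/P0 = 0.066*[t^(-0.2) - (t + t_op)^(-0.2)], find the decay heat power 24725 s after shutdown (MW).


P/P0 = 0.066 * [t^(-0.2) - (t + t_op)^(-0.2)]
P/P0 = 0.066 * [24725^(-0.2) - (24725 + 72982207)^(-0.2)]
P/P0 = 0.066 * [0.1322430 - 0.02675021] = 0.006962524
P = 656 * 0.006962524 = 4.5674 MW

4.5674


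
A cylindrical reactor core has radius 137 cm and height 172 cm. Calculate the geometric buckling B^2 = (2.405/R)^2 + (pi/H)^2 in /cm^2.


B^2 = (2.405/R)^2 + (pi/H)^2
B^2 = (2.405/137)^2 + (pi/172)^2
B^2 = 6.4178e-04 /cm^2

6.4178e-04


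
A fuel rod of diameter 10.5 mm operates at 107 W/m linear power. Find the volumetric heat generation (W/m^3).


r = D / 2 / 1000 = 10.5 / 2 / 1000 = 0.00525 m
q''' = q' / (pi * r^2)
q''' = 107 / (pi * 0.00525^2)
q''' = 1.2357e+06 W/m^3

1.2357e+06


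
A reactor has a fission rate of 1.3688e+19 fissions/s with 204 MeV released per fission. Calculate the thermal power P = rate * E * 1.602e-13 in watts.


P = fission_rate * E_MeV * 1.602e-13
P = 1.3688e+19 * 204 * 1.602e-13
P = 4.4733e+08 W

4.4733e+08


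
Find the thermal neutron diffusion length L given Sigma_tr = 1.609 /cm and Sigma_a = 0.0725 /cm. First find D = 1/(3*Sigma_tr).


D = 1 / (3 * Sigma_tr) = 1 / (3 * 1.609) = 0.2071680 cm
L = sqrt(D / Sigma_a)
L = sqrt(0.2071680 / 0.0725)
L = 1.6904 cm

1.6904


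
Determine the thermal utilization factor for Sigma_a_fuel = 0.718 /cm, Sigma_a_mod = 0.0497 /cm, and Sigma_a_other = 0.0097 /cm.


f = Sigma_a_fuel / (Sigma_a_fuel + Sigma_a_mod + Sigma_a_other)
f = 0.718 / (0.718 + 0.0497 + 0.0097)
f = 0.92359

0.92359


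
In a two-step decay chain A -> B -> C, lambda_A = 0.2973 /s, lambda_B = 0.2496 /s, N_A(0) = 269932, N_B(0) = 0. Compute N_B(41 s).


N_B(t) = lambda_A * N_A0 / (lambda_B - lambda_A) * [exp(-lambda_A*t) - exp(-lambda_B*t)]
exp(-0.2973*41) = 5.084570e-06; exp(-0.2496*41) = 3.594214e-05
N_B = 0.2973 * 269932 / (0.2496 - 0.2973) * (5.084570e-06 - 3.594214e-05)
N_B = 51.915

51.915


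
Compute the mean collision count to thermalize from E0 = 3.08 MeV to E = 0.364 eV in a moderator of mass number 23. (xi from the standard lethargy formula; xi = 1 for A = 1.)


xi = 1 + (A-1)^2/(2A)*ln((A-1)/(A+1)) = 0.08448899 (for A = 23)
n = ln(E0/E) / xi
n = ln(3.08e6 / 0.364) / 0.08448899
n = ln(8.461538e+06) / 0.08448899 = 188.79

188.79


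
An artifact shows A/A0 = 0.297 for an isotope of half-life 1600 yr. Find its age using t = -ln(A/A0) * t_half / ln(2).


lambda = ln(2) / t_half = ln(2) / 1600 = 4.332170e-04 /yr
t = -ln(A/A0) / lambda
t = -ln(0.297) / 4.332170e-04
t = 2802.3 yr

2802.3


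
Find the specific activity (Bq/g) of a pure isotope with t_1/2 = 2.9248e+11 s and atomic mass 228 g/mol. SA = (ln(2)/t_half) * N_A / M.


lambda = ln(2) / t_half = ln(2) / 2.9248e+11 = 2.369896e-12 /s
SA = lambda * N_A / M
SA = 2.369896e-12 * 6.022e23 / 228
SA = 6.2594e+09 Bq/g

6.2594e+09


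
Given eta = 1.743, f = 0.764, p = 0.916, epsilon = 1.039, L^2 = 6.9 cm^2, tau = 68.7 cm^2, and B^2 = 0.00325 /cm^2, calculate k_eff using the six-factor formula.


k_inf = eta*f*p*eps = 1.743*0.764*0.916*1.039 = 1.267365
P_TNL = 1/(1 + L^2*B^2) = 1/(1 + 6.9*0.00325) = 0.9780669
P_FNL = exp(-B^2*tau) = exp(-0.00325*68.7) = 0.7998948
k_eff = k_inf * P_TNL * P_FNL = 1.267365 * 0.9780669 * 0.7998948
k_eff = 0.99152

0.99152


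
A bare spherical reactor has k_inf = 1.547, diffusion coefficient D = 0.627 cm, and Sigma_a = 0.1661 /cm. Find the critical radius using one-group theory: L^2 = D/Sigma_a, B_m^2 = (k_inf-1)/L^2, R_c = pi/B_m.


L^2 = D / Sigma_a = 0.627 / 0.1661 = 3.774834 cm^2
B_m^2 = (k_inf - 1) / L^2 = (1.547 - 1) / 3.774834 = 0.1449070 /cm^2
For a bare sphere: B_g = pi/R, so R_c = pi / sqrt(B_m^2)
R_c = pi / sqrt(0.1449070) = 8.2529 cm

8.2529


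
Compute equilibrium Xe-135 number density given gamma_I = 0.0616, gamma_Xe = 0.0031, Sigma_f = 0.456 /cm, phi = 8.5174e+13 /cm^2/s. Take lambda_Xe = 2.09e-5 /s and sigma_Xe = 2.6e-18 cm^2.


Xe_eq = (gamma_I + gamma_Xe) * Sigma_f * phi / (lambda_Xe + sigma_Xe * phi)
Numerator = (0.0616 + 0.0031) * 0.456 * 8.5174e+13 = 2.512906e+12
Denominator = 2.09e-5 + 2.6e-18 * 8.5174e+13 = 2.423524e-04
Xe_eq = 2.512906e+12 / 2.423524e-04 = 1.0369e+16 /cm^3

1.0369e+16


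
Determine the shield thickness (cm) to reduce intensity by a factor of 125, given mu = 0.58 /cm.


x = ln(factor) / mu
x = ln(125) / 0.58
x = 8.3247 cm

8.3247


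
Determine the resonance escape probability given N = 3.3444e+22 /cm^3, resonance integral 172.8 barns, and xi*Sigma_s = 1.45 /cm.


p = exp(-N * I * 1e-24 / (xi*Sigma_s))
p = exp(-3.3444e+22 * 172.8 * 1e-24 / 1.45)
p = 0.018581

0.018581


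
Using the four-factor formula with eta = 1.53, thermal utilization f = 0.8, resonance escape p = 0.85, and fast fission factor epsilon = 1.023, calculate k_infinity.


k_inf = eta * f * p * epsilon
k_inf = 1.53 * 0.8 * 0.85 * 1.023
k_inf = 1.0643

1.0643


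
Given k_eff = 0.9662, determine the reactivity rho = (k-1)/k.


rho = (k_eff - 1) / k_eff
rho = (0.9662 - 1) / 0.9662
rho = -0.034982

-0.034982


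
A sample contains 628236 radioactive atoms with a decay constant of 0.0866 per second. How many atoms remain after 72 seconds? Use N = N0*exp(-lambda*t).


N = N0 * exp(-lambda * t)
N = 628236 * exp(-0.0866 * 72)
N = 1230.9

1230.9


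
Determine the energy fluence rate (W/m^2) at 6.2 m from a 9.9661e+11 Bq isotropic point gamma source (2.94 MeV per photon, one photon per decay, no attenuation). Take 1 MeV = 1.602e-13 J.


psi = A * E * 1.602e-13 / (4*pi*r^2)
psi = 9.9661e+11 * 2.94 * 1.602e-13 / (4*pi*6.2^2)
psi = 9.7172e-04 W/m^2

9.7172e-04


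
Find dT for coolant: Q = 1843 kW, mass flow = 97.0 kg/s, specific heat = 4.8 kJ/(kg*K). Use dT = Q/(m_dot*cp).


dT = Q / (m_dot * cp)
dT = 1843 / (97.0 * 4.8)
dT = 3.9583 C

3.9583


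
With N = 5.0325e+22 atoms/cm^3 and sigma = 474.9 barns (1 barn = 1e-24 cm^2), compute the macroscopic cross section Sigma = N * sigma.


Sigma = N * sigma_barns * 1e-24
Sigma = 5.0325e+22 * 474.9 * 1e-24
Sigma = 23.899 /cm

23.899


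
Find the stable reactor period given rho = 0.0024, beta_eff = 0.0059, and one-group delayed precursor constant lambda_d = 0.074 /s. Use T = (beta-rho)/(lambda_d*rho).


T = (beta - rho) / (lambda_d * rho)
T = (0.0059 - 0.0024) / (0.074 * 0.0024)
T = 19.707 s

19.707


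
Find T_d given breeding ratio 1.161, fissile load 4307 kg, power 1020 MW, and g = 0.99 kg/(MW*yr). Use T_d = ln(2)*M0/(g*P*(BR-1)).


Breeding gain G = BR - 1 = 1.161 - 1 = 0.161
Fissile production rate = g * P * G = 0.99 * 1020 * 0.161 = 162.5778 kg/yr
T_d = ln(2) * M0 / (g * P * G)
T_d = ln(2) * 4307 / 162.5778 = 18.363 yr

18.363


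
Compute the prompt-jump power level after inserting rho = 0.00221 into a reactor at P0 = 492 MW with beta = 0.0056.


P1/P0 = beta / (beta - rho)
P1/P0 = 0.0056 / (0.0056 - 0.00221) = 1.651917
P1 = 492 * 1.651917 = 812.74 MW

812.74


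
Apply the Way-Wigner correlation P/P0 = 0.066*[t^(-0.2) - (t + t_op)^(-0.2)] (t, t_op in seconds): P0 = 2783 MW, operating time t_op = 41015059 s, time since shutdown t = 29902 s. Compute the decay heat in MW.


P/P0 = 0.066 * [t^(-0.2) - (t + t_op)^(-0.2)]
P/P0 = 0.066 * [29902^(-0.2) - (29902 + 41015059)^(-0.2)]
P/P0 = 0.066 * [0.1273092 - 0.03001567] = 0.006421373
P = 2783 * 0.006421373 = 17.871 MW

17.871


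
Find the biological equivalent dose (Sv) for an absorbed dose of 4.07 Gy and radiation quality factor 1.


H = D * Q
H = 4.07 * 1
H = 4.0700 Sv

4.0700


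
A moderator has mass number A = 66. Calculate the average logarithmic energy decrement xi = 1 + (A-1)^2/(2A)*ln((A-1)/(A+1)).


xi = 1 + (A-1)^2/(2A) * ln((A-1)/(A+1))
xi = 1 + (66-1)^2/(2*66) * ln((66-1)/(66 +1))
xi = 0.029999

0.029999


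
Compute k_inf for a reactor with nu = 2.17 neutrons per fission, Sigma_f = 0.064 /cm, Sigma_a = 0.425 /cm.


k_inf = nu * Sigma_f / Sigma_a
k_inf = 2.17 * 0.064 / 0.425
k_inf = 0.32678

0.32678


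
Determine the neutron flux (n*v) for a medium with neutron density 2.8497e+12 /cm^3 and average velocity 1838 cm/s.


phi = n * v
phi = 2.8497e+12 * 1838
phi = 5.2377e+15 /cm^2/s

5.2377e+15


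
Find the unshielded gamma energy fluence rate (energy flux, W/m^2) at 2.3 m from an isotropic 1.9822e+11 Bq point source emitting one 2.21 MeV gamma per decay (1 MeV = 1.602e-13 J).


psi = A * E * 1.602e-13 / (4*pi*r^2)
psi = 1.9822e+11 * 2.21 * 1.602e-13 / (4*pi*2.3^2)
psi = 0.0010557 W/m^2

0.0010557


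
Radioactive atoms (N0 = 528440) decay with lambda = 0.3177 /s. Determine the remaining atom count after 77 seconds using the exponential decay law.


N = N0 * exp(-lambda * t)
N = 528440 * exp(-0.3177 * 77)
N = 1.2557e-05

1.2557e-05


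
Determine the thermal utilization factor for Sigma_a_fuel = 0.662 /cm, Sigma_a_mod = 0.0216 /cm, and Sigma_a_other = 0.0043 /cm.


f = Sigma_a_fuel / (Sigma_a_fuel + Sigma_a_mod + Sigma_a_other)
f = 0.662 / (0.662 + 0.0216 + 0.0043)
f = 0.96235

0.96235


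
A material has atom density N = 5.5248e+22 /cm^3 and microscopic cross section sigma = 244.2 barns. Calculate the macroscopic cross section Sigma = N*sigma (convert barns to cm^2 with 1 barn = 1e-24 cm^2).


Sigma = N * sigma_barns * 1e-24
Sigma = 5.5248e+22 * 244.2 * 1e-24
Sigma = 13.492 /cm

13.492


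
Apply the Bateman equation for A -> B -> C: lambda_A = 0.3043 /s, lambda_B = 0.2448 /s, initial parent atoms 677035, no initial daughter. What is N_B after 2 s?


N_B(t) = lambda_A * N_A0 / (lambda_B - lambda_A) * [exp(-lambda_A*t) - exp(-lambda_B*t)]
exp(-0.3043*2) = 0.5441121; exp(-0.2448*2) = 0.6128715
N_B = 0.3043 * 677035 / (0.2448 - 0.3043) * (0.5441121 - 0.6128715)
N_B = 238083

238083


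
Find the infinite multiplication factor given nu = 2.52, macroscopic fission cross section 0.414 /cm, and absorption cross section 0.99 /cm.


k_inf = nu * Sigma_f / Sigma_a
k_inf = 2.52 * 0.414 / 0.99
k_inf = 1.0538

1.0538


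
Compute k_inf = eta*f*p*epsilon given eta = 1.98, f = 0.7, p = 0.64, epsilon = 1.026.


k_inf = eta * f * p * epsilon
k_inf = 1.98 * 0.7 * 0.64 * 1.026
k_inf = 0.91010

0.91010


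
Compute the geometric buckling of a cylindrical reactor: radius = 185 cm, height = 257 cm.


B^2 = (2.405/R)^2 + (pi/H)^2
B^2 = (2.405/185)^2 + (pi/257)^2
B^2 = 3.1843e-04 /cm^2

3.1843e-04


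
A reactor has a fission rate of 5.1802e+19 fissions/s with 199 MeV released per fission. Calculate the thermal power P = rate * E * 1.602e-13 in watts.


P = fission_rate * E_MeV * 1.602e-13
P = 5.1802e+19 * 199 * 1.602e-13
P = 1.6514e+09 W

1.6514e+09


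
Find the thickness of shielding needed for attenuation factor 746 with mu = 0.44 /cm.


x = ln(factor) / mu
x = ln(746) / 0.44
x = 15.033 cm

15.033


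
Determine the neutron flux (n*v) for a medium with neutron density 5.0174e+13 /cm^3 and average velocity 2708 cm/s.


phi = n * v
phi = 5.0174e+13 * 2708
phi = 1.3587e+17 /cm^2/s

1.3587e+17


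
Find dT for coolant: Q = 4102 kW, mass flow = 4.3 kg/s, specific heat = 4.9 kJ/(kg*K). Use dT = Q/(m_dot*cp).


dT = Q / (m_dot * cp)
dT = 4102 / (4.3 * 4.9)
dT = 194.68 C

194.68


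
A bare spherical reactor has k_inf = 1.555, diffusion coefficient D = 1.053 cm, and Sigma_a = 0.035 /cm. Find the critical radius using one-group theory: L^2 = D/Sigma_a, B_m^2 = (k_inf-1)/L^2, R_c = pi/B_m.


L^2 = D / Sigma_a = 1.053 / 0.035 = 30.08571 cm^2
B_m^2 = (k_inf - 1) / L^2 = (1.555 - 1) / 30.08571 = 0.01844730 /cm^2
For a bare sphere: B_g = pi/R, so R_c = pi / sqrt(B_m^2)
R_c = pi / sqrt(0.01844730) = 23.130 cm

23.130


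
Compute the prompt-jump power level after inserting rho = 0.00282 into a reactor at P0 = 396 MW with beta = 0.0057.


P1/P0 = beta / (beta - rho)
P1/P0 = 0.0057 / (0.0057 - 0.00282) = 1.979167
P1 = 396 * 1.979167 = 783.75 MW

783.75


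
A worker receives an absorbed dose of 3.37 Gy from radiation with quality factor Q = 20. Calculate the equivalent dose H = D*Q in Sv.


H = D * Q
H = 3.37 * 20
H = 67.400 Sv

67.400


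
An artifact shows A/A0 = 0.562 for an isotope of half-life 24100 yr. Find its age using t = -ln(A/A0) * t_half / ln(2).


lambda = ln(2) / t_half = ln(2) / 24100 = 2.876129e-05 /yr
t = -ln(A/A0) / lambda
t = -ln(0.562) / 2.876129e-05
t = 20036 yr

20036


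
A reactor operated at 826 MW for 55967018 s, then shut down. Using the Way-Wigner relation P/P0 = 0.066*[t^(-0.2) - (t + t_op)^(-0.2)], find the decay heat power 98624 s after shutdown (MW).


P/P0 = 0.066 * [t^(-0.2) - (t + t_op)^(-0.2)]
P/P0 = 0.066 * [98624^(-0.2) - (98624 + 55967018)^(-0.2)]
P/P0 = 0.066 * [0.1002775 - 0.02820075] = 0.004757066
P = 826 * 0.004757066 = 3.9293 MW

3.9293


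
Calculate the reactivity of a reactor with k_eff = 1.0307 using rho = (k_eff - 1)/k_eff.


rho = (k_eff - 1) / k_eff
rho = (1.0307 - 1) / 1.0307
rho = 0.029786

0.029786


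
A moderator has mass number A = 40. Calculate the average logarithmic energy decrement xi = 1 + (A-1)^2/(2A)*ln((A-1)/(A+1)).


xi = 1 + (A-1)^2/(2A) * ln((A-1)/(A+1))
xi = 1 + (40-1)^2/(2*40) * ln((40-1)/(40 +1))
xi = 0.049177

0.049177


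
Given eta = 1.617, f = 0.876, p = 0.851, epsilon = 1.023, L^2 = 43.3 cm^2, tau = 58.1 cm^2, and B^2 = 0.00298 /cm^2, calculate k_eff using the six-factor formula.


k_inf = eta*f*p*eps = 1.617*0.876*0.851*1.023 = 1.233160
P_TNL = 1/(1 + L^2*B^2) = 1/(1 + 43.3*0.00298) = 0.8857129
P_FNL = exp(-B^2*tau) = exp(-0.00298*58.1) = 0.8410215
k_eff = k_inf * P_TNL * P_FNL = 1.233160 * 0.8857129 * 0.8410215
k_eff = 0.91859

0.91859


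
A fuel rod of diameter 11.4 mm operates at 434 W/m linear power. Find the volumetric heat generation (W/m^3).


r = D / 2 / 1000 = 11.4 / 2 / 1000 = 0.0057 m
q''' = q' / (pi * r^2)
q''' = 434 / (pi * 0.0057^2)
q''' = 4.2520e+06 W/m^3

4.2520e+06


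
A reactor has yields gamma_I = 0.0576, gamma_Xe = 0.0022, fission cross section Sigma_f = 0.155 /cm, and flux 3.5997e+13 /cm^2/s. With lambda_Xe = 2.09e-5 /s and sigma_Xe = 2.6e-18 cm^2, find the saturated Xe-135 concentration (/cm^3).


Xe_eq = (gamma_I + gamma_Xe) * Sigma_f * phi / (lambda_Xe + sigma_Xe * phi)
Numerator = (0.0576 + 0.0022) * 0.155 * 3.5997e+13 = 3.336562e+11
Denominator = 2.09e-5 + 2.6e-18 * 3.5997e+13 = 1.144922e-04
Xe_eq = 3.336562e+11 / 1.144922e-04 = 2.9142e+15 /cm^3

2.9142e+15


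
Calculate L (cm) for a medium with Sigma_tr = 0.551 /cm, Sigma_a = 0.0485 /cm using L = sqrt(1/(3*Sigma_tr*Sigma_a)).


D = 1 / (3 * Sigma_tr) = 1 / (3 * 0.551) = 0.6049607 cm
L = sqrt(D / Sigma_a)
L = sqrt(0.6049607 / 0.0485)
L = 3.5318 cm

3.5318


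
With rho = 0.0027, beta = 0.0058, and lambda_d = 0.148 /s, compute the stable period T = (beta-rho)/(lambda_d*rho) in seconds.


T = (beta - rho) / (lambda_d * rho)
T = (0.0058 - 0.0027) / (0.148 * 0.0027)
T = 7.7578 s

7.7578


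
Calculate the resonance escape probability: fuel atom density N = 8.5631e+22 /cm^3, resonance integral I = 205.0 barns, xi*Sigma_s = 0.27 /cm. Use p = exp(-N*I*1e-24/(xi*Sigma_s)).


p = exp(-N * I * 1e-24 / (xi*Sigma_s))
p = exp(-8.5631e+22 * 205.0 * 1e-24 / 0.27)
p = 5.8057e-29

5.8057e-29
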